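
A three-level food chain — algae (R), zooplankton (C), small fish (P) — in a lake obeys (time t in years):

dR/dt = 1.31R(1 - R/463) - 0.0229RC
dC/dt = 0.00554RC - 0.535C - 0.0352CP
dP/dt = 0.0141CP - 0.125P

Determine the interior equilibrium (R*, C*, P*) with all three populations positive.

R* ≈ 391, C* ≈ 8.87, P* ≈ 46.4

From dP/dt = 0: 0.0141C* = 0.125, so C* = 8.87.
From dR/dt = 0: 1.31(1 - R*/463) = 0.0229·8.87, giving R* = 463·(1 - 0.155) = 391.
From dC/dt = 0: 0.00554·391 - 0.535 = 0.0352P*, so P* = 1.63/0.0352 = 46.4.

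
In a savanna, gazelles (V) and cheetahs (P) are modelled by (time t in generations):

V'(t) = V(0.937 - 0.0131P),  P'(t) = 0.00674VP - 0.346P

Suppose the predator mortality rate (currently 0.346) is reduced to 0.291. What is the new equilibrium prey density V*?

V* ≈ 43.2

At the interior fixed point, setting dP/dt = 0 with P > 0 fixes V* = (predator death rate)/(VP coefficient) — independent of the other coefficients.
With the change, V* = 0.291/0.00674 = 43.2; it falls from 51.3.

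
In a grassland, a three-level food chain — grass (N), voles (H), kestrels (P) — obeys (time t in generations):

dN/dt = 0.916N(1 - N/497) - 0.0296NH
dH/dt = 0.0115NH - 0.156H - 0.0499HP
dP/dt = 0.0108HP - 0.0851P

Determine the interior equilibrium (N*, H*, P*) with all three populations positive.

From dP/dt = 0: 0.0108H* = 0.0851, so H* = 7.88.
From dN/dt = 0: 0.916(1 - N*/497) = 0.0296·7.88, giving N* = 497·(1 - 0.255) = 370.
From dH/dt = 0: 0.0115·370 - 0.156 = 0.0499P*, so P* = 4.1/0.0499 = 82.2.

N* ≈ 370, H* ≈ 7.88, P* ≈ 82.2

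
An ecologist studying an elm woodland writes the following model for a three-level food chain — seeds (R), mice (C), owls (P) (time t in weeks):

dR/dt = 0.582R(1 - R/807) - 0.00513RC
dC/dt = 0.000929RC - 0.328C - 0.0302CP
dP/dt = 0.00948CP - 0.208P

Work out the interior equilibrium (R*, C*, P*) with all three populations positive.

R* ≈ 651, C* ≈ 21.9, P* ≈ 9.16

From dP/dt = 0: 0.00948C* = 0.208, so C* = 21.9.
From dR/dt = 0: 0.582(1 - R*/807) = 0.00513·21.9, giving R* = 807·(1 - 0.193) = 651.
From dC/dt = 0: 0.000929·651 - 0.328 = 0.0302P*, so P* = 0.277/0.0302 = 9.16.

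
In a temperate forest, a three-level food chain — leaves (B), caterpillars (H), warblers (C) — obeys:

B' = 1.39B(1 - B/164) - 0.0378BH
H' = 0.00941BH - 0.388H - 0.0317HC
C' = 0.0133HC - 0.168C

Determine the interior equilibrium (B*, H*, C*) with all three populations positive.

B* ≈ 108, H* ≈ 12.6, C* ≈ 19.7

From dC/dt = 0: 0.0133H* = 0.168, so H* = 12.6.
From dB/dt = 0: 1.39(1 - B*/164) = 0.0378·12.6, giving B* = 164·(1 - 0.344) = 108.
From dH/dt = 0: 0.00941·108 - 0.388 = 0.0317C*, so C* = 0.625/0.0317 = 19.7.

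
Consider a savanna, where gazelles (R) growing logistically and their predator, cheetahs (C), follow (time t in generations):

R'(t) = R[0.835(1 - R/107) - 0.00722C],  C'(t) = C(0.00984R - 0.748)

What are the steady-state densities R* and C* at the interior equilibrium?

From dC/dt = 0 with C > 0: 0.00984R* = 0.748, so R* = 76.
Substitute into dR/dt = 0: 0.835(1 - 76/107) = 0.00722C*.
The bracket is 0.29, giving C* = 0.242/0.00722 = 33.5.

R* ≈ 76, C* ≈ 33.5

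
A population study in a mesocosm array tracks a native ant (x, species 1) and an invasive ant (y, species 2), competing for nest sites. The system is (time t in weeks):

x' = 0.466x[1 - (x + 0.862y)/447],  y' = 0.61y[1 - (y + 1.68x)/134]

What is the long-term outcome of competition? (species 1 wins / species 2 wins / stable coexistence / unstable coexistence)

Compare the nullcline intercepts: K1/α12 = 447/0.862 = 519 > K2 = 134; K2/α21 = 134/1.68 = 79.8 < K1 = 447.
Since the inequalities point opposite ways, species 1 can invade but species 2 cannot.

species 1 excludes species 2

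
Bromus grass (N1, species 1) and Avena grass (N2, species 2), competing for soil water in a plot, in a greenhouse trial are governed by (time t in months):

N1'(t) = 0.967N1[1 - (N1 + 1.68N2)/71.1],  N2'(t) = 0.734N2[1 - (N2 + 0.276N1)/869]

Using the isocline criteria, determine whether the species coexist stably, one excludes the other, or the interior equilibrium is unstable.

Compare the nullcline intercepts: K1/α12 = 71.1/1.68 = 42.3 < K2 = 869; K2/α21 = 869/0.276 = 3150 > K1 = 71.1.
Since the inequalities point opposite ways, species 2 can invade but species 1 cannot.

species 2 excludes species 1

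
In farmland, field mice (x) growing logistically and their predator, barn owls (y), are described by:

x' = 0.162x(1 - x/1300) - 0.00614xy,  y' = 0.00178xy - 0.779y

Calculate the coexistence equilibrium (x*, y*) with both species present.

From dy/dt = 0 with y > 0: 0.00178x* = 0.779, so x* = 438.
Substitute into dx/dt = 0: 0.162(1 - 438/1300) = 0.00614y*.
The bracket is 0.663, giving y* = 0.107/0.00614 = 17.5.

x* ≈ 438, y* ≈ 17.5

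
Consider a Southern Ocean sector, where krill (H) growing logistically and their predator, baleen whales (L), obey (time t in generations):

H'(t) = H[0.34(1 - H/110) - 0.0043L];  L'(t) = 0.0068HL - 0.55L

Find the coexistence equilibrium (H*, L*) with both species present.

From dL/dt = 0 with L > 0: 0.0068H* = 0.55, so H* = 80.9.
Substitute into dH/dt = 0: 0.34(1 - 80.9/110) = 0.0043L*.
The bracket is 0.265, giving L* = 0.09/0.0043 = 20.9.

H* ≈ 80.9, L* ≈ 20.9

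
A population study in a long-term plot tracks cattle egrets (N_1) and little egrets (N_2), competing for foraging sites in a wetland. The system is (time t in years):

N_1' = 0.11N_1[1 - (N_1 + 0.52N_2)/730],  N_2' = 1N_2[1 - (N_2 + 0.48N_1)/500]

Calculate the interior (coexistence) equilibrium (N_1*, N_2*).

Setting both brackets to zero gives the nullclines N_1 + 0.52N_2 = 730 and 0.48N_1 + N_2 = 500.
Substituting N_2 = 500 - 0.48N_1 into the first: N_1(1 - 0.52·0.48) = 730 - 0.52·500.
So N_1* = 470/0.75 = 626, and then N_2* = 500 - 0.48·626 = 199.

N_1* ≈ 626, N_2* ≈ 199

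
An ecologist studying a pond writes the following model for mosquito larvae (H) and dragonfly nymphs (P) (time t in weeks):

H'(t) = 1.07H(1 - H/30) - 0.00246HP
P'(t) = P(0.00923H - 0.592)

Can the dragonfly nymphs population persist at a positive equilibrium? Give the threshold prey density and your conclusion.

The predator equation gives dP/dt > 0 only when H > 0.592/0.00923 = 64.1.
Without the predator, H → K = 30. Since 30 < 64.1, the predator cannot invade.

Threshold H = 64.1; K < 64.1, so no, the predator goes extinct.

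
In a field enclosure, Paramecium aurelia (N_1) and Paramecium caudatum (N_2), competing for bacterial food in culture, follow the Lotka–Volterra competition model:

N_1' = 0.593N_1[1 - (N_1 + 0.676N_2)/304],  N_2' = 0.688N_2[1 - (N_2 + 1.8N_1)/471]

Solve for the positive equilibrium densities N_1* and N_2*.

N_1* ≈ 66.4, N_2* ≈ 351

Setting both brackets to zero gives the nullclines N_1 + 0.676N_2 = 304 and 1.8N_1 + N_2 = 471.
Substituting N_2 = 471 - 1.8N_1 into the first: N_1(1 - 0.676·1.8) = 304 - 0.676·471.
So N_1* = -14.4/-0.217 = 66.4, and then N_2* = 471 - 1.8·66.4 = 351.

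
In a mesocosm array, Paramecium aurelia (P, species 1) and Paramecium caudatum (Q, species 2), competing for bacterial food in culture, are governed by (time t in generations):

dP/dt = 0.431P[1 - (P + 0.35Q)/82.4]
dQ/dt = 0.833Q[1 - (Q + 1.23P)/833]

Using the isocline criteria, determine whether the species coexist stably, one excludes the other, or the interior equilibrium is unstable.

species 2 excludes species 1

Compare the nullcline intercepts: K1/α12 = 82.4/0.35 = 235 < K2 = 833; K2/α21 = 833/1.23 = 677 > K1 = 82.4.
Since the inequalities point opposite ways, species 2 can invade but species 1 cannot.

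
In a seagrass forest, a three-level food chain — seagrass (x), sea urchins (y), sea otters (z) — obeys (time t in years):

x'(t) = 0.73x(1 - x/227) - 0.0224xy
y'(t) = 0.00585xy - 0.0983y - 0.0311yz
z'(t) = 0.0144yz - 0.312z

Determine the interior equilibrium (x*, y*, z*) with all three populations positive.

From dz/dt = 0: 0.0144y* = 0.312, so y* = 21.7.
From dx/dt = 0: 0.73(1 - x*/227) = 0.0224·21.7, giving x* = 227·(1 - 0.665) = 76.1.
From dy/dt = 0: 0.00585·76.1 - 0.0983 = 0.0311z*, so z* = 0.347/0.0311 = 11.2.

x* ≈ 76.1, y* ≈ 21.7, z* ≈ 11.2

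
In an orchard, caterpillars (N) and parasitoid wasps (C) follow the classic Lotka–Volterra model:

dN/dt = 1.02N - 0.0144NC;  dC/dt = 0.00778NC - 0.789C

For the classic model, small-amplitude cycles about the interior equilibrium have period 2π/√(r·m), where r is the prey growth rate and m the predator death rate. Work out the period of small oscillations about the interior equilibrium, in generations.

T ≈ 7 generations

Here r = 1.02 and m = 0.789, so r·m = 0.805.
ω = √0.805 = 0.897 per generation, hence T = 2π/ω ≈ 7 generations.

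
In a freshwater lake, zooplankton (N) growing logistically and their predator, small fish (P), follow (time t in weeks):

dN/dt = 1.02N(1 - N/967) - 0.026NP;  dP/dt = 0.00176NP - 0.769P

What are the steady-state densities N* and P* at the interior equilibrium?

N* ≈ 437, P* ≈ 21.5

From dP/dt = 0 with P > 0: 0.00176N* = 0.769, so N* = 437.
Substitute into dN/dt = 0: 1.02(1 - 437/967) = 0.026P*.
The bracket is 0.548, giving P* = 0.559/0.026 = 21.5.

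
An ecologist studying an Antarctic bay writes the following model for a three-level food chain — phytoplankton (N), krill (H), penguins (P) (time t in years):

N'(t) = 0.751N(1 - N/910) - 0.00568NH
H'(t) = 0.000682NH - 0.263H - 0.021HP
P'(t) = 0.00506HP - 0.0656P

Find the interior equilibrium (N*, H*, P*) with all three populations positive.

From dP/dt = 0: 0.00506H* = 0.0656, so H* = 13.
From dN/dt = 0: 0.751(1 - N*/910) = 0.00568·13, giving N* = 910·(1 - 0.0981) = 821.
From dH/dt = 0: 0.000682·821 - 0.263 = 0.021P*, so P* = 0.297/0.021 = 14.1.

N* ≈ 821, H* ≈ 13, P* ≈ 14.1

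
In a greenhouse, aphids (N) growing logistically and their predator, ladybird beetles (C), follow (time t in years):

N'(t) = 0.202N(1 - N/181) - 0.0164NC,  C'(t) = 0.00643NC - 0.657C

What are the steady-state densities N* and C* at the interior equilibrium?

N* ≈ 102, C* ≈ 5.36

From dC/dt = 0 with C > 0: 0.00643N* = 0.657, so N* = 102.
Substitute into dN/dt = 0: 0.202(1 - 102/181) = 0.0164C*.
The bracket is 0.435, giving C* = 0.088/0.0164 = 5.36.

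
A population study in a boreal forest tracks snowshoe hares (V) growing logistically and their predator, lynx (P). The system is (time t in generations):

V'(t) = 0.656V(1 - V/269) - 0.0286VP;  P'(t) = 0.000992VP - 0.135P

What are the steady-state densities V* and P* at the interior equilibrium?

From dP/dt = 0 with P > 0: 0.000992V* = 0.135, so V* = 136.
Substitute into dV/dt = 0: 0.656(1 - 136/269) = 0.0286P*.
The bracket is 0.494, giving P* = 0.324/0.0286 = 11.3.

V* ≈ 136, P* ≈ 11.3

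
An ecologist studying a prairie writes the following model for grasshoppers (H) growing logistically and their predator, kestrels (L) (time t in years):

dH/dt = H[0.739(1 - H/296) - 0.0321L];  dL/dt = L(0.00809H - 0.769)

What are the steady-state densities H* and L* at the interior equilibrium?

From dL/dt = 0 with L > 0: 0.00809H* = 0.769, so H* = 95.1.
Substitute into dH/dt = 0: 0.739(1 - 95.1/296) = 0.0321L*.
The bracket is 0.679, giving L* = 0.502/0.0321 = 15.6.

H* ≈ 95.1, L* ≈ 15.6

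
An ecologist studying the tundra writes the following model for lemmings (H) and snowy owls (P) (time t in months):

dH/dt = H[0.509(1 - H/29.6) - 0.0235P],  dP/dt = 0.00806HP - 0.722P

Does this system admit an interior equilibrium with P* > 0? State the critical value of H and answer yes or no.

The predator equation gives dP/dt > 0 only when H > 0.722/0.00806 = 89.6.
Without the predator, H → K = 29.6. Since 29.6 < 89.6, the predator cannot invade.

Threshold H = 89.6; K < 89.6, so no, the predator goes extinct.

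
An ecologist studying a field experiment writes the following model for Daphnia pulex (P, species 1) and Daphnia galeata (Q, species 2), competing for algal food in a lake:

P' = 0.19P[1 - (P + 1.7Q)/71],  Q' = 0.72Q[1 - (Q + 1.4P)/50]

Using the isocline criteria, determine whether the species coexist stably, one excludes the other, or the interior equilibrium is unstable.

unstable coexistence (outcome depends on initial conditions)

Compare the nullcline intercepts: K1/α12 = 71/1.7 = 41.8 < K2 = 50; K2/α21 = 50/1.4 = 35.7 < K1 = 71.
Since both are reversed, neither can invade when rare; the interior point is a saddle.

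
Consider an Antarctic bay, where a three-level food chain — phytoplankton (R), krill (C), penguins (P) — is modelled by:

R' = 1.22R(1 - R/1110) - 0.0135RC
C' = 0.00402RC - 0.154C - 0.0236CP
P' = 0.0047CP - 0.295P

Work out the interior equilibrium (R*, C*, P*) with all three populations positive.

R* ≈ 339, C* ≈ 62.8, P* ≈ 51.2

From dP/dt = 0: 0.0047C* = 0.295, so C* = 62.8.
From dR/dt = 0: 1.22(1 - R*/1110) = 0.0135·62.8, giving R* = 1110·(1 - 0.695) = 339.
From dC/dt = 0: 0.00402·339 - 0.154 = 0.0236P*, so P* = 1.21/0.0236 = 51.2.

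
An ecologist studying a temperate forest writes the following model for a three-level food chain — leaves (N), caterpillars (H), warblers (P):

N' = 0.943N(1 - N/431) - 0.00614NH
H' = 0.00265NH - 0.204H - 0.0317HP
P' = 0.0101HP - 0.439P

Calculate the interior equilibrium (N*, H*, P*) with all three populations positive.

N* ≈ 309, H* ≈ 43.5, P* ≈ 19.4

From dP/dt = 0: 0.0101H* = 0.439, so H* = 43.5.
From dN/dt = 0: 0.943(1 - N*/431) = 0.00614·43.5, giving N* = 431·(1 - 0.283) = 309.
From dH/dt = 0: 0.00265·309 - 0.204 = 0.0317P*, so P* = 0.615/0.0317 = 19.4.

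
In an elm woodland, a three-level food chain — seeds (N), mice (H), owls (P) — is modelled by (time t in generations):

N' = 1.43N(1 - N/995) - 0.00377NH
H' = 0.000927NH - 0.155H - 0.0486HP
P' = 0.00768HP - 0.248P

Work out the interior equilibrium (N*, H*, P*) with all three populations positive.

N* ≈ 910, H* ≈ 32.3, P* ≈ 14.2

From dP/dt = 0: 0.00768H* = 0.248, so H* = 32.3.
From dN/dt = 0: 1.43(1 - N*/995) = 0.00377·32.3, giving N* = 995·(1 - 0.0851) = 910.
From dH/dt = 0: 0.000927·910 - 0.155 = 0.0486P*, so P* = 0.689/0.0486 = 14.2.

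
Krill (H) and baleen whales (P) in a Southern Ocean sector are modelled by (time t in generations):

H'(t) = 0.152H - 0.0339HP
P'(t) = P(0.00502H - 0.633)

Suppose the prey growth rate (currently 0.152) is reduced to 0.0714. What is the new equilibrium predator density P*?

P* ≈ 2.11

At the interior fixed point, setting dH/dt = 0 with H > 0 fixes P* = (prey growth rate)/(HP coefficient) — independent of the other coefficients.
With the change, P* = 0.0714/0.0339 = 2.11; it falls from 4.48.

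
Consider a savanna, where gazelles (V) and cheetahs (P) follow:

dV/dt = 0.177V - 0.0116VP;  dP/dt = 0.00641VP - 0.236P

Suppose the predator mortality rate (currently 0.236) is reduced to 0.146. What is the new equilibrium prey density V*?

At the interior fixed point, setting dP/dt = 0 with P > 0 fixes V* = (predator death rate)/(VP coefficient) — independent of the other coefficients.
With the change, V* = 0.146/0.00641 = 22.8; it falls from 36.8.

V* ≈ 22.8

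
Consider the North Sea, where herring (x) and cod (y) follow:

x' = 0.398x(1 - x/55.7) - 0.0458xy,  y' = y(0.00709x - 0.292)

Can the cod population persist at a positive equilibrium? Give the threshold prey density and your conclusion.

Threshold x = 41.2; K > 41.2, so yes, the predator persists.

The predator equation gives dy/dt > 0 only when x > 0.292/0.00709 = 41.2.
Without the predator, x → K = 55.7. Since 55.7 > 41.2, the predator can invade and persist.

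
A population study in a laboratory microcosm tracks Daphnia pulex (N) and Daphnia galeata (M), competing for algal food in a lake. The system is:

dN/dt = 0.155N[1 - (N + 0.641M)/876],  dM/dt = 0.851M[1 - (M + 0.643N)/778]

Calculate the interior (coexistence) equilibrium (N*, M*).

N* ≈ 642, M* ≈ 365

Setting both brackets to zero gives the nullclines N + 0.641M = 876 and 0.643N + M = 778.
Substituting M = 778 - 0.643N into the first: N(1 - 0.641·0.643) = 876 - 0.641·778.
So N* = 377/0.588 = 642, and then M* = 778 - 0.643·642 = 365.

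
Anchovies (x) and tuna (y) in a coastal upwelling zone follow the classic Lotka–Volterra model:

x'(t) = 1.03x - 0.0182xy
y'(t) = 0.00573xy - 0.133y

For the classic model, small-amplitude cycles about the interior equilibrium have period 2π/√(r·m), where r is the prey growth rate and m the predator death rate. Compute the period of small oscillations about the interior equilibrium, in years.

Here r = 1.03 and m = 0.133, so r·m = 0.137.
ω = √0.137 = 0.37 per year, hence T = 2π/ω ≈ 17 years.

T ≈ 17 years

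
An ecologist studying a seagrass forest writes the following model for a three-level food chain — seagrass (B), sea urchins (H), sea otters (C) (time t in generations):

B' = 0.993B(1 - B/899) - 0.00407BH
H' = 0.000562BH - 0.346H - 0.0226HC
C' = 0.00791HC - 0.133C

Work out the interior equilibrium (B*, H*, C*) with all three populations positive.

B* ≈ 837, H* ≈ 16.8, C* ≈ 5.51

From dC/dt = 0: 0.00791H* = 0.133, so H* = 16.8.
From dB/dt = 0: 0.993(1 - B*/899) = 0.00407·16.8, giving B* = 899·(1 - 0.0689) = 837.
From dH/dt = 0: 0.000562·837 - 0.346 = 0.0226C*, so C* = 0.124/0.0226 = 5.51.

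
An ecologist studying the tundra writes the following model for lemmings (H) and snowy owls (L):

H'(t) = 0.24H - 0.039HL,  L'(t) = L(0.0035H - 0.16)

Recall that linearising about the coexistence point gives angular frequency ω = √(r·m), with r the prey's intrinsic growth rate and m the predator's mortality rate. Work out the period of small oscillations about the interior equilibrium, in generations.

T ≈ 32.1 generations

Here r = 0.24 and m = 0.16, so r·m = 0.0384.
ω = √0.0384 = 0.196 per generation, hence T = 2π/ω ≈ 32.1 generations.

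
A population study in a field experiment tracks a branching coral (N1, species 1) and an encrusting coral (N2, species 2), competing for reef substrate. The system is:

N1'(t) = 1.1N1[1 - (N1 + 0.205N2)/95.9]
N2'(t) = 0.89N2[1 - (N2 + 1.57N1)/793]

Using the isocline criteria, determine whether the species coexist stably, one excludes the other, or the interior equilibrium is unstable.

species 2 excludes species 1

Compare the nullcline intercepts: K1/α12 = 95.9/0.205 = 468 < K2 = 793; K2/α21 = 793/1.57 = 505 > K1 = 95.9.
Since the inequalities point opposite ways, species 2 can invade but species 1 cannot.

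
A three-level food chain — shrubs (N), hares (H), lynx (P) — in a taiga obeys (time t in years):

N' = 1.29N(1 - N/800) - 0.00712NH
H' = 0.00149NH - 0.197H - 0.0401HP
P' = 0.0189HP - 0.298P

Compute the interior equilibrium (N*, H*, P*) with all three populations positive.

From dP/dt = 0: 0.0189H* = 0.298, so H* = 15.8.
From dN/dt = 0: 1.29(1 - N*/800) = 0.00712·15.8, giving N* = 800·(1 - 0.087) = 730.
From dH/dt = 0: 0.00149·730 - 0.197 = 0.0401P*, so P* = 0.891/0.0401 = 22.2.

N* ≈ 730, H* ≈ 15.8, P* ≈ 22.2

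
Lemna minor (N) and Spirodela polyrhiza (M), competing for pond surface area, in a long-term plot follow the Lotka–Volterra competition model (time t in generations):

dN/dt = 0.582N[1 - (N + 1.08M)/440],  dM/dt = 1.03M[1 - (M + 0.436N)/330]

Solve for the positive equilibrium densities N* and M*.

Setting both brackets to zero gives the nullclines N + 1.08M = 440 and 0.436N + M = 330.
Substituting M = 330 - 0.436N into the first: N(1 - 1.08·0.436) = 440 - 1.08·330.
So N* = 83.6/0.529 = 158, and then M* = 330 - 0.436·158 = 261.

N* ≈ 158, M* ≈ 261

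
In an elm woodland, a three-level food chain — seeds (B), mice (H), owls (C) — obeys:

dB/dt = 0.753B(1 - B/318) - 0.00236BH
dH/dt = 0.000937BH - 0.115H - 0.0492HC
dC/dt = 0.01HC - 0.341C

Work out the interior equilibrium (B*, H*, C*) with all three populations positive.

From dC/dt = 0: 0.01H* = 0.341, so H* = 34.1.
From dB/dt = 0: 0.753(1 - B*/318) = 0.00236·34.1, giving B* = 318·(1 - 0.107) = 284.
From dH/dt = 0: 0.000937·284 - 0.115 = 0.0492C*, so C* = 0.151/0.0492 = 3.07.

B* ≈ 284, H* ≈ 34.1, C* ≈ 3.07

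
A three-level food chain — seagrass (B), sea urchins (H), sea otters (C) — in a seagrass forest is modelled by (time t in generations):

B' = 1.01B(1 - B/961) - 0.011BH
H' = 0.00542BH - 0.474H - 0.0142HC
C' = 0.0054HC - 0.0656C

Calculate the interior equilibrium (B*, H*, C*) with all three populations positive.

From dC/dt = 0: 0.0054H* = 0.0656, so H* = 12.1.
From dB/dt = 0: 1.01(1 - B*/961) = 0.011·12.1, giving B* = 961·(1 - 0.132) = 834.
From dH/dt = 0: 0.00542·834 - 0.474 = 0.0142C*, so C* = 4.05/0.0142 = 285.

B* ≈ 834, H* ≈ 12.1, C* ≈ 285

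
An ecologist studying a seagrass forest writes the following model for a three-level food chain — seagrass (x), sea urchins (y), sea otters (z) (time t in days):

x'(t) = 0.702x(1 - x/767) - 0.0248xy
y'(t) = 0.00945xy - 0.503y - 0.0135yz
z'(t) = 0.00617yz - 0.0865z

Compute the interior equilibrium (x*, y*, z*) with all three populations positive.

From dz/dt = 0: 0.00617y* = 0.0865, so y* = 14.
From dx/dt = 0: 0.702(1 - x*/767) = 0.0248·14, giving x* = 767·(1 - 0.495) = 387.
From dy/dt = 0: 0.00945·387 - 0.503 = 0.0135z*, so z* = 3.16/0.0135 = 234.

x* ≈ 387, y* ≈ 14, z* ≈ 234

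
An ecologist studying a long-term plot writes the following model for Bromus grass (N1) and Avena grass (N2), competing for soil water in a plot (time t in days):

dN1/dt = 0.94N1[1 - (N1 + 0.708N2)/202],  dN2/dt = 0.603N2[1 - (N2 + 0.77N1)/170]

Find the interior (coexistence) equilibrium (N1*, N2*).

Setting both brackets to zero gives the nullclines N1 + 0.708N2 = 202 and 0.77N1 + N2 = 170.
Substituting N2 = 170 - 0.77N1 into the first: N1(1 - 0.708·0.77) = 202 - 0.708·170.
So N1* = 81.6/0.455 = 179, and then N2* = 170 - 0.77·179 = 31.8.

N1* ≈ 179, N2* ≈ 31.8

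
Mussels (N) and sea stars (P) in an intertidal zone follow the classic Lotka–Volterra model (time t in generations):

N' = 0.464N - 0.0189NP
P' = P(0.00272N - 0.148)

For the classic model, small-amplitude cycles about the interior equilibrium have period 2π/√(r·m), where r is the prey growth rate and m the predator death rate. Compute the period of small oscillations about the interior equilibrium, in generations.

T ≈ 24 generations

Here r = 0.464 and m = 0.148, so r·m = 0.0687.
ω = √0.0687 = 0.262 per generation, hence T = 2π/ω ≈ 24 generations.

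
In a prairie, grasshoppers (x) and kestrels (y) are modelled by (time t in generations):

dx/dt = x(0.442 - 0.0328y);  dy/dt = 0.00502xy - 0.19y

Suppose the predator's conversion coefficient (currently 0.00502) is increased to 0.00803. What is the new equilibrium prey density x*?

x* ≈ 23.7

At the interior fixed point, setting dy/dt = 0 with y > 0 fixes x* = (predator death rate)/(xy coefficient) — independent of the other coefficients.
With the change, x* = 0.19/0.00803 = 23.7; it falls from 37.8.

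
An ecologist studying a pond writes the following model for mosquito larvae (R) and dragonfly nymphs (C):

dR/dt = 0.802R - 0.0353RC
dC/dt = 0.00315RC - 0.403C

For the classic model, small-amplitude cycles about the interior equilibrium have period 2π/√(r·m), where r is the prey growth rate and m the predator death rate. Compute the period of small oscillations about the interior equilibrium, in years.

Here r = 0.802 and m = 0.403, so r·m = 0.323.
ω = √0.323 = 0.569 per year, hence T = 2π/ω ≈ 11.1 years.

T ≈ 11.1 years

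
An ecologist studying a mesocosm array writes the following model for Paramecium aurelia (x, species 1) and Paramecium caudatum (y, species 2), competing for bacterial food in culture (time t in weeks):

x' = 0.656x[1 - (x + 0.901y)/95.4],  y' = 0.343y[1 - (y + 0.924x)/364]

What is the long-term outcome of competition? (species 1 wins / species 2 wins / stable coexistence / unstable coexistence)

Compare the nullcline intercepts: K1/α12 = 95.4/0.901 = 106 < K2 = 364; K2/α21 = 364/0.924 = 394 > K1 = 95.4.
Since the inequalities point opposite ways, species 2 can invade but species 1 cannot.

species 2 excludes species 1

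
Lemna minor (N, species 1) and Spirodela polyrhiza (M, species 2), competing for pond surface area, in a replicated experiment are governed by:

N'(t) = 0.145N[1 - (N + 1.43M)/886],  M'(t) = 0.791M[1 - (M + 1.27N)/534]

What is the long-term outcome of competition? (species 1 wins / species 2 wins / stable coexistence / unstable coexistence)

Compare the nullcline intercepts: K1/α12 = 886/1.43 = 620 > K2 = 534; K2/α21 = 534/1.27 = 420 < K1 = 886.
Since the inequalities point opposite ways, species 1 can invade but species 2 cannot.

species 1 excludes species 2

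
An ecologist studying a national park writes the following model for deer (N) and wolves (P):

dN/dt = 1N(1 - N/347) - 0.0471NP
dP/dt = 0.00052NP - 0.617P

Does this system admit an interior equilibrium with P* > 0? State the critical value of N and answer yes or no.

Threshold N = 1190; K < 1190, so no, the predator goes extinct.

The predator equation gives dP/dt > 0 only when N > 0.617/0.00052 = 1190.
Without the predator, N → K = 347. Since 347 < 1190, the predator cannot invade.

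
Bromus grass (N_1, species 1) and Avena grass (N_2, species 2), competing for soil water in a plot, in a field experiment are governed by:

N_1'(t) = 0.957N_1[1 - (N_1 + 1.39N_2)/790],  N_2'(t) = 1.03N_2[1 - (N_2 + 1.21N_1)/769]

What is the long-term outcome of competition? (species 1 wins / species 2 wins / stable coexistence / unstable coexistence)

Compare the nullcline intercepts: K1/α12 = 790/1.39 = 568 < K2 = 769; K2/α21 = 769/1.21 = 636 < K1 = 790.
Since both are reversed, neither can invade when rare; the interior point is a saddle.

unstable coexistence (outcome depends on initial conditions)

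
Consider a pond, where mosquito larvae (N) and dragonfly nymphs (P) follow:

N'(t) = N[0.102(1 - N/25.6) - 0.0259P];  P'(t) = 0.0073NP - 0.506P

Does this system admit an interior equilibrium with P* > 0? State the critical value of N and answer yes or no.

The predator equation gives dP/dt > 0 only when N > 0.506/0.0073 = 69.3.
Without the predator, N → K = 25.6. Since 25.6 < 69.3, the predator cannot invade.

Threshold N = 69.3; K < 69.3, so no, the predator goes extinct.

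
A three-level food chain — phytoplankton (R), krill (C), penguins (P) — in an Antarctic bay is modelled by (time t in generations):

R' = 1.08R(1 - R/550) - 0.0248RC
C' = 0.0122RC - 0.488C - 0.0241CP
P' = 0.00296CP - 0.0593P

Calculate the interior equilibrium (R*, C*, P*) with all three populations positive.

R* ≈ 297, C* ≈ 20, P* ≈ 130

From dP/dt = 0: 0.00296C* = 0.0593, so C* = 20.
From dR/dt = 0: 1.08(1 - R*/550) = 0.0248·20, giving R* = 550·(1 - 0.46) = 297.
From dC/dt = 0: 0.0122·297 - 0.488 = 0.0241P*, so P* = 3.14/0.0241 = 130.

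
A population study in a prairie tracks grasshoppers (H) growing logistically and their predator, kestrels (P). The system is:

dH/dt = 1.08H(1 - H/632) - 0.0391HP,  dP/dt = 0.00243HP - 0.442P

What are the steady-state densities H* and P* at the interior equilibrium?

From dP/dt = 0 with P > 0: 0.00243H* = 0.442, so H* = 182.
Substitute into dH/dt = 0: 1.08(1 - 182/632) = 0.0391P*.
The bracket is 0.712, giving P* = 0.769/0.0391 = 19.7.

H* ≈ 182, P* ≈ 19.7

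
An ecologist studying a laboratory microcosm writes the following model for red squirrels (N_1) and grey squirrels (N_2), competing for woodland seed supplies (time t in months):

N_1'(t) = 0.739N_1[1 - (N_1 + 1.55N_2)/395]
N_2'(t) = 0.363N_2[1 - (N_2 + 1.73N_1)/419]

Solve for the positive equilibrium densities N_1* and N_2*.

N_1* ≈ 151, N_2* ≈ 157

Setting both brackets to zero gives the nullclines N_1 + 1.55N_2 = 395 and 1.73N_1 + N_2 = 419.
Substituting N_2 = 419 - 1.73N_1 into the first: N_1(1 - 1.55·1.73) = 395 - 1.55·419.
So N_1* = -254/-1.68 = 151, and then N_2* = 419 - 1.73·151 = 157.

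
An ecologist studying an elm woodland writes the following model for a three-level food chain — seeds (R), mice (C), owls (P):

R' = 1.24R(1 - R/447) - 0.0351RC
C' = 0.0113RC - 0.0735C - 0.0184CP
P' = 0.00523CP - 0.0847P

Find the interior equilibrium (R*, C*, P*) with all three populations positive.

From dP/dt = 0: 0.00523C* = 0.0847, so C* = 16.2.
From dR/dt = 0: 1.24(1 - R*/447) = 0.0351·16.2, giving R* = 447·(1 - 0.458) = 242.
From dC/dt = 0: 0.0113·242 - 0.0735 = 0.0184P*, so P* = 2.66/0.0184 = 145.

R* ≈ 242, C* ≈ 16.2, P* ≈ 145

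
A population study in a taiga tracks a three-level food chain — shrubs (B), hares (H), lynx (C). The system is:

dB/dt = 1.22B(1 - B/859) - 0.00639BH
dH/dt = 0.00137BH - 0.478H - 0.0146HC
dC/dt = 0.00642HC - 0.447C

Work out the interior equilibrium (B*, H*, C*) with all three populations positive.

From dC/dt = 0: 0.00642H* = 0.447, so H* = 69.6.
From dB/dt = 0: 1.22(1 - B*/859) = 0.00639·69.6, giving B* = 859·(1 - 0.365) = 546.
From dH/dt = 0: 0.00137·546 - 0.478 = 0.0146C*, so C* = 0.27/0.0146 = 18.5.

B* ≈ 546, H* ≈ 69.6, C* ≈ 18.5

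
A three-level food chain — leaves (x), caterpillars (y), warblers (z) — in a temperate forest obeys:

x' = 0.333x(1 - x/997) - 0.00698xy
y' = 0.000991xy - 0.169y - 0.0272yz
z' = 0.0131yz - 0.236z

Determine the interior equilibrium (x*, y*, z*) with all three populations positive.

x* ≈ 621, y* ≈ 18, z* ≈ 16.4

From dz/dt = 0: 0.0131y* = 0.236, so y* = 18.
From dx/dt = 0: 0.333(1 - x*/997) = 0.00698·18, giving x* = 997·(1 - 0.378) = 621.
From dy/dt = 0: 0.000991·621 - 0.169 = 0.0272z*, so z* = 0.446/0.0272 = 16.4.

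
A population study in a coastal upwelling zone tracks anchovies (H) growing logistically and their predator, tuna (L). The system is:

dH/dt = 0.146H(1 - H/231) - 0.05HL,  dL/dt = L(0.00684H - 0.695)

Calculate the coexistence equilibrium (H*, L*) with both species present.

H* ≈ 102, L* ≈ 1.64

From dL/dt = 0 with L > 0: 0.00684H* = 0.695, so H* = 102.
Substitute into dH/dt = 0: 0.146(1 - 102/231) = 0.05L*.
The bracket is 0.56, giving L* = 0.0818/0.05 = 1.64.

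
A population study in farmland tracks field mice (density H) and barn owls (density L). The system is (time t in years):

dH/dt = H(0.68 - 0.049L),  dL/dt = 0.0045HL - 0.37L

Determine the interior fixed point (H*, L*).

H* ≈ 82.2, L* ≈ 13.9

Set dL/dt = 0 with L > 0: 0.0045H - 0.37 = 0, so H* = 0.37/0.0045 = 82.2.
Set dH/dt = 0 with H > 0: 0.68 - 0.049L = 0, so L* = 0.68/0.049 = 13.9.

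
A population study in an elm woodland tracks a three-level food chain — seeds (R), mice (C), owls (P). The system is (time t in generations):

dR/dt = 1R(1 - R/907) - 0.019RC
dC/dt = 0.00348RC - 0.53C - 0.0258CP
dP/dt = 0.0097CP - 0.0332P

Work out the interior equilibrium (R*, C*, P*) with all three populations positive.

R* ≈ 848, C* ≈ 3.42, P* ≈ 93.8

From dP/dt = 0: 0.0097C* = 0.0332, so C* = 3.42.
From dR/dt = 0: 1(1 - R*/907) = 0.019·3.42, giving R* = 907·(1 - 0.065) = 848.
From dC/dt = 0: 0.00348·848 - 0.53 = 0.0258P*, so P* = 2.42/0.0258 = 93.8.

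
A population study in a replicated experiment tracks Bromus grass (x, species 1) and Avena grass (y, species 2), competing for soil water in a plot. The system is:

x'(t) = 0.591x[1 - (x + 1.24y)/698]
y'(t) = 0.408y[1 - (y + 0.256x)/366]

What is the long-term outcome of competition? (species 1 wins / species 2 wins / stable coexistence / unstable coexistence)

Compare the nullcline intercepts: K1/α12 = 698/1.24 = 563 > K2 = 366; K2/α21 = 366/0.256 = 1430 > K1 = 698.
Since both inequalities hold, each species can invade when rare, so the interior equilibrium is stable.

stable coexistence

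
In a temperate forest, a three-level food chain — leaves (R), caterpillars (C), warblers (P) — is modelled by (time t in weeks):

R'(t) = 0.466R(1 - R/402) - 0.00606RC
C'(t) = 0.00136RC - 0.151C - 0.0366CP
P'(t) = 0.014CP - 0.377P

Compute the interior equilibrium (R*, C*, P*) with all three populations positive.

R* ≈ 261, C* ≈ 26.9, P* ≈ 5.58

From dP/dt = 0: 0.014C* = 0.377, so C* = 26.9.
From dR/dt = 0: 0.466(1 - R*/402) = 0.00606·26.9, giving R* = 402·(1 - 0.35) = 261.
From dC/dt = 0: 0.00136·261 - 0.151 = 0.0366P*, so P* = 0.204/0.0366 = 5.58.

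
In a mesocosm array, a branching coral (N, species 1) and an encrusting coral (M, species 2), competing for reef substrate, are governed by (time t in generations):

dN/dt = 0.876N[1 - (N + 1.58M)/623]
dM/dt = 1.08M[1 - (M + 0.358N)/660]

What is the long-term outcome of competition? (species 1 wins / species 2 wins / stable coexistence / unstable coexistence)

Compare the nullcline intercepts: K1/α12 = 623/1.58 = 394 < K2 = 660; K2/α21 = 660/0.358 = 1840 > K1 = 623.
Since the inequalities point opposite ways, species 2 can invade but species 1 cannot.

species 2 excludes species 1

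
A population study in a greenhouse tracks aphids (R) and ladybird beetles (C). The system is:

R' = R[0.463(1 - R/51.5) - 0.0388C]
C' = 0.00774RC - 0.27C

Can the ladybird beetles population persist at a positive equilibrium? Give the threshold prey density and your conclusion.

The predator equation gives dC/dt > 0 only when R > 0.27/0.00774 = 34.9.
Without the predator, R → K = 51.5. Since 51.5 > 34.9, the predator can invade and persist.

Threshold R = 34.9; K > 34.9, so yes, the predator persists.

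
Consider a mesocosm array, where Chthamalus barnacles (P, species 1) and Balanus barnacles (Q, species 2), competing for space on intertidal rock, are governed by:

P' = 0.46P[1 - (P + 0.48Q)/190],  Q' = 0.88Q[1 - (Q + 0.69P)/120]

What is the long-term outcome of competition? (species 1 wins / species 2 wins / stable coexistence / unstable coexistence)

Compare the nullcline intercepts: K1/α12 = 190/0.48 = 396 > K2 = 120; K2/α21 = 120/0.69 = 174 < K1 = 190.
Since the inequalities point opposite ways, species 1 can invade but species 2 cannot.

species 1 excludes species 2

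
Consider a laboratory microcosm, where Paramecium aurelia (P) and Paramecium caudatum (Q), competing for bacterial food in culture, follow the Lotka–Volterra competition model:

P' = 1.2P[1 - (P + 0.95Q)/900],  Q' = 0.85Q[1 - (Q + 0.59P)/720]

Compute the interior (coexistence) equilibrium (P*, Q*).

P* ≈ 491, Q* ≈ 430

Setting both brackets to zero gives the nullclines P + 0.95Q = 900 and 0.59P + Q = 720.
Substituting Q = 720 - 0.59P into the first: P(1 - 0.95·0.59) = 900 - 0.95·720.
So P* = 216/0.44 = 491, and then Q* = 720 - 0.59·491 = 430.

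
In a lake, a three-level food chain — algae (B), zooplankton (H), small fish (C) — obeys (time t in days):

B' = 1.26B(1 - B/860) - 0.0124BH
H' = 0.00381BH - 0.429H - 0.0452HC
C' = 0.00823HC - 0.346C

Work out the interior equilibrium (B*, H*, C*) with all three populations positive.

B* ≈ 504, H* ≈ 42, C* ≈ 33

From dC/dt = 0: 0.00823H* = 0.346, so H* = 42.
From dB/dt = 0: 1.26(1 - B*/860) = 0.0124·42, giving B* = 860·(1 - 0.414) = 504.
From dH/dt = 0: 0.00381·504 - 0.429 = 0.0452C*, so C* = 1.49/0.0452 = 33.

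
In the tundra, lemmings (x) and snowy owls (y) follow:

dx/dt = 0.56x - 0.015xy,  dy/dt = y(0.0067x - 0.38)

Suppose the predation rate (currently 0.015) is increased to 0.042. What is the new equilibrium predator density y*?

y* ≈ 13.3

At the interior fixed point, setting dx/dt = 0 with x > 0 fixes y* = (prey growth rate)/(xy coefficient) — independent of the other coefficients.
With the change, y* = 0.56/0.042 = 13.3; it falls from 37.3.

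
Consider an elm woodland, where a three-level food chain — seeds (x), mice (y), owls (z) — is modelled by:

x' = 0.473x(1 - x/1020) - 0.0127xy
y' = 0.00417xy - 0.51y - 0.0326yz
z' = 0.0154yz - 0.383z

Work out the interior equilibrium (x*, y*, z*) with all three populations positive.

x* ≈ 339, y* ≈ 24.9, z* ≈ 27.7

From dz/dt = 0: 0.0154y* = 0.383, so y* = 24.9.
From dx/dt = 0: 0.473(1 - x*/1020) = 0.0127·24.9, giving x* = 1020·(1 - 0.668) = 339.
From dy/dt = 0: 0.00417·339 - 0.51 = 0.0326z*, so z* = 0.903/0.0326 = 27.7.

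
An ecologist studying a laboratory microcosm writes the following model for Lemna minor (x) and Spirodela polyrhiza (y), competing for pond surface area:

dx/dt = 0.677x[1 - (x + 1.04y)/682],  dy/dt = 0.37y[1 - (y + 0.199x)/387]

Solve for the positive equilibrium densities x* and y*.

x* ≈ 352, y* ≈ 317

Setting both brackets to zero gives the nullclines x + 1.04y = 682 and 0.199x + y = 387.
Substituting y = 387 - 0.199x into the first: x(1 - 1.04·0.199) = 682 - 1.04·387.
So x* = 280/0.793 = 352, and then y* = 387 - 0.199·352 = 317.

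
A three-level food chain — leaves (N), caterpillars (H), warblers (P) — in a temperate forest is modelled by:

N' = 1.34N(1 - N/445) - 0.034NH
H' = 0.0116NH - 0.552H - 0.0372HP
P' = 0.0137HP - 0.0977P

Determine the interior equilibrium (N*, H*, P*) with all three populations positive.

From dP/dt = 0: 0.0137H* = 0.0977, so H* = 7.13.
From dN/dt = 0: 1.34(1 - N*/445) = 0.034·7.13, giving N* = 445·(1 - 0.181) = 364.
From dH/dt = 0: 0.0116·364 - 0.552 = 0.0372P*, so P* = 3.68/0.0372 = 98.8.

N* ≈ 364, H* ≈ 7.13, P* ≈ 98.8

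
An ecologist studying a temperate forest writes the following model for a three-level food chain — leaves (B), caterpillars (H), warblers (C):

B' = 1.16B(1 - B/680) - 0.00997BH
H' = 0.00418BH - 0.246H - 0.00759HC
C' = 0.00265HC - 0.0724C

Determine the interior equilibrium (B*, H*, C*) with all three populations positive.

From dC/dt = 0: 0.00265H* = 0.0724, so H* = 27.3.
From dB/dt = 0: 1.16(1 - B*/680) = 0.00997·27.3, giving B* = 680·(1 - 0.235) = 520.
From dH/dt = 0: 0.00418·520 - 0.246 = 0.00759C*, so C* = 1.93/0.00759 = 254.

B* ≈ 520, H* ≈ 27.3, C* ≈ 254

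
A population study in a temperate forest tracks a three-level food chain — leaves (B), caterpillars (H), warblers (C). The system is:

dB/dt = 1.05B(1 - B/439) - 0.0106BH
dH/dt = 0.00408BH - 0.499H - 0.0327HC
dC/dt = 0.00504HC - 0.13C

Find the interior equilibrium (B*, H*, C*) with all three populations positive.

B* ≈ 325, H* ≈ 25.8, C* ≈ 25.3

From dC/dt = 0: 0.00504H* = 0.13, so H* = 25.8.
From dB/dt = 0: 1.05(1 - B*/439) = 0.0106·25.8, giving B* = 439·(1 - 0.26) = 325.
From dH/dt = 0: 0.00408·325 - 0.499 = 0.0327C*, so C* = 0.826/0.0327 = 25.3.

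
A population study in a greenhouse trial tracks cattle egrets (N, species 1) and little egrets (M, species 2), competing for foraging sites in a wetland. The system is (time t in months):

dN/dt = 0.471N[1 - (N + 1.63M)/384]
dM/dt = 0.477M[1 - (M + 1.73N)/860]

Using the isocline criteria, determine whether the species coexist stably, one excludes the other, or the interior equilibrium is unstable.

Compare the nullcline intercepts: K1/α12 = 384/1.63 = 236 < K2 = 860; K2/α21 = 860/1.73 = 497 > K1 = 384.
Since the inequalities point opposite ways, species 2 can invade but species 1 cannot.

species 2 excludes species 1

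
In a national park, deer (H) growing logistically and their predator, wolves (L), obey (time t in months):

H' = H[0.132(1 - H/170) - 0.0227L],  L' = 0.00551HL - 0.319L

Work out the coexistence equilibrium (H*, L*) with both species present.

H* ≈ 57.9, L* ≈ 3.83

From dL/dt = 0 with L > 0: 0.00551H* = 0.319, so H* = 57.9.
Substitute into dH/dt = 0: 0.132(1 - 57.9/170) = 0.0227L*.
The bracket is 0.659, giving L* = 0.087/0.0227 = 3.83.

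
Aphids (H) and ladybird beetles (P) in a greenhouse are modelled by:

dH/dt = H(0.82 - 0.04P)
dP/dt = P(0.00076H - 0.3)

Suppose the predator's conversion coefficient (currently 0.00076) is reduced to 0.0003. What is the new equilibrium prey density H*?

At the interior fixed point, setting dP/dt = 0 with P > 0 fixes H* = (predator death rate)/(HP coefficient) — independent of the other coefficients.
With the change, H* = 0.3/0.0003 = 1000; it rises from 395.

H* ≈ 1000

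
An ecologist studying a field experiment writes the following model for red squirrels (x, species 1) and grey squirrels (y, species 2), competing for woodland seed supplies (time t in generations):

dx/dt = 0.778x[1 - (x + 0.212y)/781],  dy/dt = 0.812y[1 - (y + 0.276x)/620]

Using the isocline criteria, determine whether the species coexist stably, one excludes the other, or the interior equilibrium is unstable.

stable coexistence

Compare the nullcline intercepts: K1/α12 = 781/0.212 = 3680 > K2 = 620; K2/α21 = 620/0.276 = 2250 > K1 = 781.
Since both inequalities hold, each species can invade when rare, so the interior equilibrium is stable.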